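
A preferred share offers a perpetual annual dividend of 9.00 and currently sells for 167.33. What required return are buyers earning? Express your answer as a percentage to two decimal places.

5.38%

P = C/r ⇒ r = C/P = 9.00/167.33 = 0.053786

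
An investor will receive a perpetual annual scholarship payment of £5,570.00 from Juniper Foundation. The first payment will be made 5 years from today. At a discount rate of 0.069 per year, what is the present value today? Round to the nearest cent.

Value at end of year 4: C / r = £5,570.00 / 0.069 = £80,724.6377
Discount to today: PV = £80,724.6377 / (1 + 0.069)^4 = £80,724.6377 / 1.305903 = £61,815.20

£61815.20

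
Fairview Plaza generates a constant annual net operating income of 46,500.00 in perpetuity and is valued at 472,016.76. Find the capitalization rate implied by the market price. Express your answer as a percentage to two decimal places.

9.85%

P = C/r ⇒ r = C/P = 46,500.00/472,016.76 = 0.098513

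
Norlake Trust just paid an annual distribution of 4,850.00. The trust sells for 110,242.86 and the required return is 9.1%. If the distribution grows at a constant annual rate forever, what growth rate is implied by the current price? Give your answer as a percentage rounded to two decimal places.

P = D₀(1+g)/(r−g) ⇒ P(r−g) = D₀(1+g) ⇒ g(P+D₀) = P·r − D₀
g = (P·r − D₀)/(P + D₀) = (110,242.86×0.091 − 4,850.00) / (110,242.86 + 4,850.00) = 0.045025

4.50%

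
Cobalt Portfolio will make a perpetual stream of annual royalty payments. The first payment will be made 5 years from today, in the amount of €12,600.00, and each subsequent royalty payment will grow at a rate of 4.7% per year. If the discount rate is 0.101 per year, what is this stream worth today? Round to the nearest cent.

€158791.59

Value at end of year 4: C₁ / (r − g) = €12,600.00 / (0.101 − 0.047) = €233,333.3333
Discount to today: PV = €233,333.3333 / (1 + 0.101)^4 = €233,333.3333 / 1.469431 = €158,791.59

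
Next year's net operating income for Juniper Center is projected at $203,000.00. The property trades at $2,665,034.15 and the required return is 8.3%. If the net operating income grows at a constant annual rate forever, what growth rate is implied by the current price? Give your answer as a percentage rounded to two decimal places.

0.68%

P = D₁/(r−g) ⇒ g = r − D₁/P = 0.083 − $203,000.00/$2,665,034.15 = 0.006828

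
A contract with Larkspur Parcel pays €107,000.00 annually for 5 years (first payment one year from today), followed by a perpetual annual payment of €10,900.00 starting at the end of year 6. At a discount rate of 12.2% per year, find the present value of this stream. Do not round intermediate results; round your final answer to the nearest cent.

PV of 5-year annuity: €107,000.00 × [1 − (1+0.122)^−5] / 0.122 = 383807.62060
Perpetuity value at year 5: €10,900.00 / 0.122 = 89344.26230
PV of perpetuity: 89344.26230 / (1+0.122)^5 = 50246.10281
Total PV = 383807.62060 + 50246.10281 = 434053.72341

€434053.72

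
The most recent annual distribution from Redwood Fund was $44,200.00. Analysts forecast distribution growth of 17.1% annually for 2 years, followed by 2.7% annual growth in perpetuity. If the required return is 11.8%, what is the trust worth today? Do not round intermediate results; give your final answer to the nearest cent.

$642030.00

D_1 = 51758.20000
D_2 = 60608.85220
Terminal value at year 2: TV = D_2×(1+g_2)/(r−g_2) = 62245.29121/0.091 = 684014.18911
P_0 = D_1/(1+r)^1 + D_2/(1+r)^2 + TV/(1+r)^2
    = 46295.34884 + 48490.02995 + 547244.62376 = 642030.00256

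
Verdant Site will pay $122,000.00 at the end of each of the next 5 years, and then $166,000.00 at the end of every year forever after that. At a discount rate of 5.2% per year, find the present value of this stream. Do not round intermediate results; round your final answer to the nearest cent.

PV of 5-year annuity: $122,000.00 × [1 − (1+0.052)^−5] / 0.052 = 525288.67924
Perpetuity value at year 5: $166,000.00 / 0.052 = 3192307.69231
PV of perpetuity: 3192307.69231 / (1+0.052)^5 = 2477570.63695
Total PV = 525288.67924 + 2477570.63695 = 3002859.31619

$3002859.32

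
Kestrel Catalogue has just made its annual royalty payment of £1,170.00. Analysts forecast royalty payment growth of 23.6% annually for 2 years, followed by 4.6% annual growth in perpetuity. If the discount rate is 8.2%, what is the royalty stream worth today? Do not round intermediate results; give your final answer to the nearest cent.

£47223.88

D_1 = 1446.12000
D_2 = 1787.40432
Terminal value at year 2: TV = D_2×(1+g_2)/(r−g_2) = 1869.62492/0.036 = 51934.02552
P_0 = D_1/(1+r)^1 + D_2/(1+r)^2 + TV/(1+r)^2
    = 1336.52495 + 1526.75124 + 44360.60551 = 47223.88170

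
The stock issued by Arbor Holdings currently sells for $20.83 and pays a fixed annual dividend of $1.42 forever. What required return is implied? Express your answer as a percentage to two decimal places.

P = C/r ⇒ r = C/P = $1.42/$20.83 = 0.068171

6.82%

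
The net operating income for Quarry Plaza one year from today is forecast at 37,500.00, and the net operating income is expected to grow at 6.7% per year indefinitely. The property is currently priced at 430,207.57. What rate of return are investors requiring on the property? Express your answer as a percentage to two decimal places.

P = D₁/(r − g) ⇒ r = D₁/P + g = 37,500.0000/430,207.57 + 0.067 = 0.087167 + 0.067 = 0.154167

15.42%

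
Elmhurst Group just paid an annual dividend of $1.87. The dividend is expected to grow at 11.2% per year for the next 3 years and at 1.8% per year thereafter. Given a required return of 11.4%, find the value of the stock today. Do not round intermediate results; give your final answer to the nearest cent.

D_1 = 2.07944
D_2 = 2.31234
D_3 = 2.57132
Terminal value at year 3: TV = D_3×(1+g_2)/(r−g_2) = 2.61760/0.096 = 27.26670
P_0 = D_1/(1+r)^1 + D_2/(1+r)^2 + D_3/(1+r)^3 + TV/(1+r)^3
    = 1.86664 + 1.86329 + 1.85995 + 19.72318 = 25.31306

$25.31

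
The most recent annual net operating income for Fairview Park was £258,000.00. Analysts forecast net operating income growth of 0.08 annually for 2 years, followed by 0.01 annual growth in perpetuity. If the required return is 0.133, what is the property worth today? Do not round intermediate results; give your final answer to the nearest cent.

D_1 = 278640.00000
D_2 = 300931.20000
Terminal value at year 2: TV = D_2×(1+g_2)/(r−g_2) = 303940.51200/0.123 = 2471061.07317
P_0 = D_1/(1+r)^1 + D_2/(1+r)^2 + TV/(1+r)^2
    = 245931.15622 + 234426.87442 + 1924968.64363 = 2405326.67427

£2405326.67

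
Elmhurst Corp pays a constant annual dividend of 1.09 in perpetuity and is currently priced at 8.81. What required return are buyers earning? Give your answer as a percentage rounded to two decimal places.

P = C/r ⇒ r = C/P = 1.09/8.81 = 0.123723

12.37%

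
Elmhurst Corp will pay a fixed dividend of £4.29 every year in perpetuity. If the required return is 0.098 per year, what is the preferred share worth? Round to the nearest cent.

Level perpetuity: PV = C / r = £4.29 / 0.098 = £43.78

£43.78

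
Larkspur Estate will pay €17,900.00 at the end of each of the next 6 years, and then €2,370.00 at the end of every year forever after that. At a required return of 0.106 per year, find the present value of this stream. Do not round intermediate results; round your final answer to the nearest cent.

€88822.81

PV of 6-year annuity: €17,900.00 × [1 − (1+0.106)^−6] / 0.106 = 76607.29707
Perpetuity value at year 6: €2,370.00 / 0.106 = 22358.49057
PV of perpetuity: 22358.49057 / (1+0.106)^6 = 12215.51324
Total PV = 76607.29707 + 12215.51324 = 88822.81031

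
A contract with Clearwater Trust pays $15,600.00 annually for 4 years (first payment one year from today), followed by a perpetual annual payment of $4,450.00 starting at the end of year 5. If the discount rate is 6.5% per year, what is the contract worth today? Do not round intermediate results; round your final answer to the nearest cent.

$106659.19

PV of 4-year annuity: $15,600.00 × [1 − (1+0.065)^−4] / 0.065 = 53442.45819
Perpetuity value at year 4: $4,450.00 / 0.065 = 68461.53846
PV of perpetuity: 68461.53846 / (1+0.065)^4 = 53216.73468
Total PV = 53442.45819 + 53216.73468 = 106659.19287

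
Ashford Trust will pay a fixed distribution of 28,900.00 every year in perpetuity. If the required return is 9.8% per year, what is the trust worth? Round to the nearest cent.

294897.96

Level perpetuity: PV = C / r = 28,900.00 / 0.098 = 294,897.96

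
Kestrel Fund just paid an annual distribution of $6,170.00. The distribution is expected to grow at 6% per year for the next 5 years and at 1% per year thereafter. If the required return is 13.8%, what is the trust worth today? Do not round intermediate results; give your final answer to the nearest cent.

D_1 = 6540.20000
D_2 = 6932.61200
D_3 = 7348.56872
D_4 = 7789.48284
D_5 = 8256.85181
Terminal value at year 5: TV = D_5×(1+g_2)/(r−g_2) = 8339.42033/0.128 = 65151.72134
P_0 = D_1/(1+r)^1 + D_2/(1+r)^2 + D_3/(1+r)^3 + D_4/(1+r)^4 + D_5/(1+r)^5 + TV/(1+r)^5
    = 5747.10018 + 5353.18646 + 4986.27209 + 4644.50652 + 4326.16600 + 34136.15361 = 59193.38486

$59193.38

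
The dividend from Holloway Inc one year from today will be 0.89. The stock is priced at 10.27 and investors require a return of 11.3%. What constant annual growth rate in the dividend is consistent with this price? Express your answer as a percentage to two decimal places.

2.63%

P = D₁/(r−g) ⇒ g = r − D₁/P = 0.113 − 0.89/10.27 = 0.026340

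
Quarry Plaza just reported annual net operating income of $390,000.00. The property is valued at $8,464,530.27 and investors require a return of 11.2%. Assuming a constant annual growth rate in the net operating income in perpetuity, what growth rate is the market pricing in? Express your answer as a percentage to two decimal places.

6.30%

P = D₀(1+g)/(r−g) ⇒ P(r−g) = D₀(1+g) ⇒ g(P+D₀) = P·r − D₀
g = (P·r − D₀)/(P + D₀) = ($8,464,530.27×0.112 − $390,000.00) / ($8,464,530.27 + $390,000.00) = 0.063022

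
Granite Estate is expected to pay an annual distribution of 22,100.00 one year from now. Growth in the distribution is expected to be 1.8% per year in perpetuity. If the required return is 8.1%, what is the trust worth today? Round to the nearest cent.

Growing perpetuity: P = D₁ / (r − g) = 22,100.0000 / (0.081 − 0.018) = 350,793.65

350793.65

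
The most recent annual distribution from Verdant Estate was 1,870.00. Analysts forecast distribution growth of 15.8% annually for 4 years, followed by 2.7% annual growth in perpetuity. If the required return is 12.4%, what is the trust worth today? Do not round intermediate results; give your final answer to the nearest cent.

D_1 = 2165.46000
D_2 = 2507.60268
D_3 = 2903.80390
D_4 = 3362.60492
Terminal value at year 4: TV = D_4×(1+g_2)/(r−g_2) = 3453.39525/0.097 = 35602.01292
P_0 = D_1/(1+r)^1 + D_2/(1+r)^2 + D_3/(1+r)^3 + D_4/(1+r)^4 + TV/(1+r)^4
    = 1926.56584 + 1984.84274 + 2044.88247 + 2106.73834 + 22305.36367 = 30368.39306

30368.39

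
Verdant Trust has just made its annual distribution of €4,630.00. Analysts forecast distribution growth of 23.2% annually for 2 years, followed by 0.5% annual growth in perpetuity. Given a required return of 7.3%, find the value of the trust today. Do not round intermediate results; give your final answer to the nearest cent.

€101631.05

D_1 = 5704.16000
D_2 = 7027.52512
Terminal value at year 2: TV = D_2×(1+g_2)/(r−g_2) = 7062.66275/0.068 = 103862.68744
P_0 = D_1/(1+r)^1 + D_2/(1+r)^2 + TV/(1+r)^2
    = 5316.08574 + 6103.83750 + 90211.12769 = 101631.05093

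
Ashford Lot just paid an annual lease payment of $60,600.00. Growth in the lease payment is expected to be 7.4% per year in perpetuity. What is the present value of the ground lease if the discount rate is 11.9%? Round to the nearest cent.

$1446320.00

D₁ = D₀ × (1 + g) = $60,600.00 × 1.074 = $65,084.4000
Growing perpetuity: P = D₁ / (r − g) = $65,084.4000 / (0.119 − 0.074) = $1,446,320.00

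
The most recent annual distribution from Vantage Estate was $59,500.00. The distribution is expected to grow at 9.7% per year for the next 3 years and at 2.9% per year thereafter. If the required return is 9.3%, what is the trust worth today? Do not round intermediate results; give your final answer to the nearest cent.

D_1 = 65271.50000
D_2 = 71602.83550
D_3 = 78548.31054
Terminal value at year 3: TV = D_3×(1+g_2)/(r−g_2) = 80826.21155/0.064 = 1262909.55546
P_0 = D_1/(1+r)^1 + D_2/(1+r)^2 + D_3/(1+r)^3 + TV/(1+r)^3
    = 59717.74931 + 59936.29551 + 60155.64152 + 967189.92378 = 1146999.61013

$1146999.61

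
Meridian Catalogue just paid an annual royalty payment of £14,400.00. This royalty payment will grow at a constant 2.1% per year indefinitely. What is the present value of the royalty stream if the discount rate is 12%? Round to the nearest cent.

£148509.09

D₁ = D₀ × (1 + g) = £14,400.00 × 1.021 = £14,702.4000
Growing perpetuity: P = D₁ / (r − g) = £14,702.4000 / (0.12 − 0.021) = £148,509.09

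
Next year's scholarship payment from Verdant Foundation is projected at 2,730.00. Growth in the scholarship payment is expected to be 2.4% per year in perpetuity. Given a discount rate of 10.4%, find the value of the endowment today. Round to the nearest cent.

Growing perpetuity: P = D₁ / (r − g) = 2,730.0000 / (0.104 − 0.024) = 34,125.00

34125.00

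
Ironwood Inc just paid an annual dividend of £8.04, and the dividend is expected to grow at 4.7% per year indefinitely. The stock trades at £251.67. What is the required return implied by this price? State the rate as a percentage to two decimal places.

8.04%

D₁ = £8.04 × 1.047 = £8.4179
P = D₁/(r − g) ⇒ r = D₁/P + g = £8.4179/£251.67 + 0.047 = 0.033448 + 0.047 = 0.080448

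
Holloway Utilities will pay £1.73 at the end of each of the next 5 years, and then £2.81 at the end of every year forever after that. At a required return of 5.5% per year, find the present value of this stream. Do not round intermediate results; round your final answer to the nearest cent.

£46.48

PV of 5-year annuity: £1.73 × [1 − (1+0.055)^−5] / 0.055 = 7.38759
Perpetuity value at year 5: £2.81 / 0.055 = 51.09091
PV of perpetuity: 51.09091 / (1+0.055)^5 = 39.09141
Total PV = 7.38759 + 39.09141 = 46.47900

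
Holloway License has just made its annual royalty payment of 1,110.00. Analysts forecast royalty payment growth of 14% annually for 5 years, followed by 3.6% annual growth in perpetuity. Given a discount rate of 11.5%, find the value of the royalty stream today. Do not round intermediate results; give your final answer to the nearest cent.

D_1 = 1265.40000
D_2 = 1442.55600
D_3 = 1644.51384
D_4 = 1874.74578
D_5 = 2137.21019
Terminal value at year 5: TV = D_5×(1+g_2)/(r−g_2) = 2214.14975/0.079 = 28027.21207
P_0 = D_1/(1+r)^1 + D_2/(1+r)^2 + D_3/(1+r)^3 + D_4/(1+r)^4 + D_5/(1+r)^5 + TV/(1+r)^5
    = 1134.88789 + 1160.33381 + 1186.35026 + 1212.95004 + 1240.14623 + 16263.18352 = 22197.85176

22197.85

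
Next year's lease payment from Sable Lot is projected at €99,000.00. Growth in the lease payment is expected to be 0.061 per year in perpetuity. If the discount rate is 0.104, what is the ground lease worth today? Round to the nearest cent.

Growing perpetuity: P = D₁ / (r − g) = €99,000.0000 / (0.104 − 0.061) = €2,302,325.58

€2302325.58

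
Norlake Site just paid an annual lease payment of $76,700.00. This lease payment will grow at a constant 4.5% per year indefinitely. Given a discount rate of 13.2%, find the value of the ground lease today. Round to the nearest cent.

$921281.61

D₁ = D₀ × (1 + g) = $76,700.00 × 1.045 = $80,151.5000
Growing perpetuity: P = D₁ / (r − g) = $80,151.5000 / (0.132 − 0.045) = $921,281.61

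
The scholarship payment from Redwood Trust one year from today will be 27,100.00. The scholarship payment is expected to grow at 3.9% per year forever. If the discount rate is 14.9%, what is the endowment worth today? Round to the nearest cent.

246363.64

Growing perpetuity: P = D₁ / (r − g) = 27,100.0000 / (0.149 − 0.039) = 246,363.64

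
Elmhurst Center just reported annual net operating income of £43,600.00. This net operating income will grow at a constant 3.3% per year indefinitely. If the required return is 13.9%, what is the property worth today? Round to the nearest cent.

£424894.34

D₁ = D₀ × (1 + g) = £43,600.00 × 1.033 = £45,038.8000
Growing perpetuity: P = D₁ / (r − g) = £45,038.8000 / (0.139 − 0.033) = £424,894.34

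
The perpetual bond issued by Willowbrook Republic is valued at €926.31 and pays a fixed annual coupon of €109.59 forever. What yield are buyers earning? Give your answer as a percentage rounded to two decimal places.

11.83%

P = C/r ⇒ r = C/P = €109.59/€926.31 = 0.118308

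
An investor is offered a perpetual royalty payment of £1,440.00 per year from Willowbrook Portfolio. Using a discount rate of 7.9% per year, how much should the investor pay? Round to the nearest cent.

£18227.85

Level perpetuity: PV = C / r = £1,440.00 / 0.079 = £18,227.85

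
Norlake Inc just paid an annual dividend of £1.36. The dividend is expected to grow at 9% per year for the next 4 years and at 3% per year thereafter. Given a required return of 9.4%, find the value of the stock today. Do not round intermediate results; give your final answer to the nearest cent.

D_1 = 1.48240
D_2 = 1.61582
D_3 = 1.76124
D_4 = 1.91975
Terminal value at year 4: TV = D_4×(1+g_2)/(r−g_2) = 1.97734/0.064 = 30.89599
P_0 = D_1/(1+r)^1 + D_2/(1+r)^2 + D_3/(1+r)^3 + D_4/(1+r)^4 + TV/(1+r)^4
    = 1.35503 + 1.35007 + 1.34514 + 1.34022 + 21.56914 = 26.95960

£26.96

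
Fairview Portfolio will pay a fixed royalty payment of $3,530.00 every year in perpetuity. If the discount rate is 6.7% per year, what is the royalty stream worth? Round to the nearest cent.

Level perpetuity: PV = C / r = $3,530.00 / 0.067 = $52,686.57

$52686.57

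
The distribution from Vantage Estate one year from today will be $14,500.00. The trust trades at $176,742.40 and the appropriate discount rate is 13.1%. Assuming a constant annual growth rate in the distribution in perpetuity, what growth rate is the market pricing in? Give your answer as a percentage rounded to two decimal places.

4.90%

P = D₁/(r−g) ⇒ g = r − D₁/P = 0.131 − $14,500.00/$176,742.40 = 0.048960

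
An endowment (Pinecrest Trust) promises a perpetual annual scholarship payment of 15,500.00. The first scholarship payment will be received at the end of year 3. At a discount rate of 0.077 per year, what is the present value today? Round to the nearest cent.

Value at end of year 2: C / r = 15,500.00 / 0.077 = 201,298.7013
Discount to today: PV = 201,298.7013 / (1 + 0.077)^2 = 201,298.7013 / 1.159929 = 173,543.99

173543.99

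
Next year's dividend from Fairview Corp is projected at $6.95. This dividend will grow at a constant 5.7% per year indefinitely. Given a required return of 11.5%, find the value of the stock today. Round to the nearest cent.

Growing perpetuity: P = D₁ / (r − g) = $6.9500 / (0.115 − 0.057) = $119.83

$119.83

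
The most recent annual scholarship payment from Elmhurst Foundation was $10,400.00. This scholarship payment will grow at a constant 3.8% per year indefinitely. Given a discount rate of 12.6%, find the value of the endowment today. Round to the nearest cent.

$122672.73

D₁ = D₀ × (1 + g) = $10,400.00 × 1.038 = $10,795.2000
Growing perpetuity: P = D₁ / (r − g) = $10,795.2000 / (0.126 − 0.038) = $122,672.73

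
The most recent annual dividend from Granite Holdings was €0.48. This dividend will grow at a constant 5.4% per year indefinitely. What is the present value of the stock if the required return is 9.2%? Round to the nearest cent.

D₁ = D₀ × (1 + g) = €0.48 × 1.054 = €0.5059
Growing perpetuity: P = D₁ / (r − g) = €0.5059 / (0.092 − 0.054) = €13.31

€13.31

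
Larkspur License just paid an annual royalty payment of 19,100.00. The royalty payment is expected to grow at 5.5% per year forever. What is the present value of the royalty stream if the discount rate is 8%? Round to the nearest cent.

806020.00

D₁ = D₀ × (1 + g) = 19,100.00 × 1.055 = 20,150.5000
Growing perpetuity: P = D₁ / (r − g) = 20,150.5000 / (0.08 − 0.055) = 806,020.00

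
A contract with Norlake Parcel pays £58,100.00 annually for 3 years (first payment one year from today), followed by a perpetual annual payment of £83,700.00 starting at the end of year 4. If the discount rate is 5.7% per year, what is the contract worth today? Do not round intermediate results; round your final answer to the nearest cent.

£1399610.35

PV of 3-year annuity: £58,100.00 × [1 − (1+0.057)^−3] / 0.057 = 156168.04080
Perpetuity value at year 3: £83,700.00 / 0.057 = 1468421.05263
PV of perpetuity: 1468421.05263 / (1+0.057)^3 = 1243442.30883
Total PV = 156168.04080 + 1243442.30883 = 1399610.34963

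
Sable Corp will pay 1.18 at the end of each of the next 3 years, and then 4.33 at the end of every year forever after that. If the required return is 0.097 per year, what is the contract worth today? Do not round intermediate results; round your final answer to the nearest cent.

PV of 3-year annuity: 1.18 × [1 − (1+0.097)^−3] / 0.097 = 2.95005
Perpetuity value at year 3: 4.33 / 0.097 = 44.63918
PV of perpetuity: 44.63918 / (1+0.097)^3 = 33.81398
Total PV = 2.95005 + 33.81398 = 36.76403

36.76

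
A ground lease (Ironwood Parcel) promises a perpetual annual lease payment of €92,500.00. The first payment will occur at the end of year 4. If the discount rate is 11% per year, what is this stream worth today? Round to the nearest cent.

Value at end of year 3: C / r = €92,500.00 / 0.11 = €840,909.0909
Discount to today: PV = €840,909.0909 / (1 + 0.11)^3 = €840,909.0909 / 1.367631 = €614,865.48

€614865.48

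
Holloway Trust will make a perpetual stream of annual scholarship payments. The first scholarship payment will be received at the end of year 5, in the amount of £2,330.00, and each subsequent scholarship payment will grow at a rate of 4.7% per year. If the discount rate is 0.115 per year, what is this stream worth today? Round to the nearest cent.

Value at end of year 4: C₁ / (r − g) = £2,330.00 / (0.115 − 0.047) = £34,264.7059
Discount to today: PV = £34,264.7059 / (1 + 0.115)^4 = £34,264.7059 / 1.545608 = £22,169.07

£22169.07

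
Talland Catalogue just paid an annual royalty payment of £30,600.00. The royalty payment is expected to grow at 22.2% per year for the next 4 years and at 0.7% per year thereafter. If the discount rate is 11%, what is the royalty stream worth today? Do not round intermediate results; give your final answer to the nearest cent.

D_1 = 37393.20000
D_2 = 45694.49040
D_3 = 55838.66727
D_4 = 68234.85140
Terminal value at year 4: TV = D_4×(1+g_2)/(r−g_2) = 68712.49536/0.103 = 667111.60546
P_0 = D_1/(1+r)^1 + D_2/(1+r)^2 + D_3/(1+r)^3 + D_4/(1+r)^4 + TV/(1+r)^4
    = 33687.56757 + 37086.67348 + 40828.75225 + 44948.41013 + 439447.07773 = 595998.48116

£595998.48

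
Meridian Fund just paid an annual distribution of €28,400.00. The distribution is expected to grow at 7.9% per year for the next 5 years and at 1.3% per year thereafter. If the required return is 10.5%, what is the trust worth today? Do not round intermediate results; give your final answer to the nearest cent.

D_1 = 30643.60000
D_2 = 33064.44440
D_3 = 35676.53551
D_4 = 38494.98181
D_5 = 41536.08538
Terminal value at year 5: TV = D_5×(1+g_2)/(r−g_2) = 42076.05449/0.092 = 457348.41832
P_0 = D_1/(1+r)^1 + D_2/(1+r)^2 + D_3/(1+r)^3 + D_4/(1+r)^4 + D_5/(1+r)^5 + TV/(1+r)^5
    = 27731.76471 + 27079.25260 + 26442.09371 + 25819.92680 + 25212.39911 + 277610.43803 = 409895.87495

€409895.87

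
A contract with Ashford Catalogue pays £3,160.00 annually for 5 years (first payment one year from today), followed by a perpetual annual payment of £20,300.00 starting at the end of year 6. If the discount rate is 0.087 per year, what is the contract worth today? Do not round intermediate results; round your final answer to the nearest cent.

£166142.51

PV of 5-year annuity: £3,160.00 × [1 − (1+0.087)^−5] / 0.087 = 12387.57329
Perpetuity value at year 5: £20,300.00 / 0.087 = 233333.33333
PV of perpetuity: 233333.33333 / (1+0.087)^5 = 153754.93530
Total PV = 12387.57329 + 153754.93530 = 166142.50859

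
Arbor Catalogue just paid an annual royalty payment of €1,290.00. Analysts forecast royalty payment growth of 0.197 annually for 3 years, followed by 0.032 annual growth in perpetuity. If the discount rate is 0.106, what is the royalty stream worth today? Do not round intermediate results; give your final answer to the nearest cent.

D_1 = 1544.13000
D_2 = 1848.32361
D_3 = 2212.44336
Terminal value at year 3: TV = D_3×(1+g_2)/(r−g_2) = 2283.24155/0.074 = 30854.61552
P_0 = D_1/(1+r)^1 + D_2/(1+r)^2 + D_3/(1+r)^3 + TV/(1+r)^3
    = 1396.13924 + 1511.01146 + 1635.33518 + 22806.29608 = 27348.78196

€27348.78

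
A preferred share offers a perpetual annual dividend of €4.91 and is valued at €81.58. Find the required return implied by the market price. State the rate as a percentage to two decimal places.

P = C/r ⇒ r = C/P = €4.91/€81.58 = 0.060186

6.02%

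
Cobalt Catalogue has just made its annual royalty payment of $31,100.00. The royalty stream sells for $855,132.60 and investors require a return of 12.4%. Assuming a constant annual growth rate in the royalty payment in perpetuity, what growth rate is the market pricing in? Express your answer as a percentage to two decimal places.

P = D₀(1+g)/(r−g) ⇒ P(r−g) = D₀(1+g) ⇒ g(P+D₀) = P·r − D₀
g = (P·r − D₀)/(P + D₀) = ($855,132.60×0.124 − $31,100.00) / ($855,132.60 + $31,100.00) = 0.084556

8.46%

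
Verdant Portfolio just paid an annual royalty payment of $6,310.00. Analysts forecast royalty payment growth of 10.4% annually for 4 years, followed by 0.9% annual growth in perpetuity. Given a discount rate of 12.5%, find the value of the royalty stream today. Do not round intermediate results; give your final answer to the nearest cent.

$74985.20

D_1 = 6966.24000
D_2 = 7690.72896
D_3 = 8490.56477
D_4 = 9373.58351
Terminal value at year 4: TV = D_4×(1+g_2)/(r−g_2) = 9457.94576/0.116 = 81534.01517
P_0 = D_1/(1+r)^1 + D_2/(1+r)^2 + D_3/(1+r)^3 + D_4/(1+r)^4 + TV/(1+r)^4
    = 6192.21333 + 6076.62535 + 5963.19501 + 5851.88204 + 50901.28428 = 74985.20001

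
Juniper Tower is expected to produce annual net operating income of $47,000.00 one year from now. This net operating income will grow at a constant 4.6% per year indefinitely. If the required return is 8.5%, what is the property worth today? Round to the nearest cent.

$1205128.21

Growing perpetuity: P = D₁ / (r − g) = $47,000.0000 / (0.085 − 0.046) = $1,205,128.21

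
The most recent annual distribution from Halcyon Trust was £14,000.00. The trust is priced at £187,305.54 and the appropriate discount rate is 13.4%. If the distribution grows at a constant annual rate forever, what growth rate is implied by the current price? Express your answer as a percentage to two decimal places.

P = D₀(1+g)/(r−g) ⇒ P(r−g) = D₀(1+g) ⇒ g(P+D₀) = P·r − D₀
g = (P·r − D₀)/(P + D₀) = (£187,305.54×0.134 − £14,000.00) / (£187,305.54 + £14,000.00) = 0.055135

5.51%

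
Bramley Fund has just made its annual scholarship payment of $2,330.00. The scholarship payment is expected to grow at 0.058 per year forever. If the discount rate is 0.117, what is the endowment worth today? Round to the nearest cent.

$41782.03

D₁ = D₀ × (1 + g) = $2,330.00 × 1.058 = $2,465.1400
Growing perpetuity: P = D₁ / (r − g) = $2,465.1400 / (0.117 − 0.058) = $41,782.03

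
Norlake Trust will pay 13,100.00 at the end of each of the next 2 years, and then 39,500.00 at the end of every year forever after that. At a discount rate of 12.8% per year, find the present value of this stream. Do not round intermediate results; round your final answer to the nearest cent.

PV of 2-year annuity: 13,100.00 × [1 − (1+0.128)^−2] / 0.128 = 21909.10920
Perpetuity value at year 2: 39,500.00 / 0.128 = 308593.75000
PV of perpetuity: 308593.75000 / (1+0.128)^2 = 242531.93218
Total PV = 21909.10920 + 242531.93218 = 264441.04138

264441.04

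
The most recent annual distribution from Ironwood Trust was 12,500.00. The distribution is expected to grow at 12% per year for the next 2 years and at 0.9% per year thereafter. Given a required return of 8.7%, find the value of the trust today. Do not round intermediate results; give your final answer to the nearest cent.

197815.68

D_1 = 14000.00000
D_2 = 15680.00000
Terminal value at year 2: TV = D_2×(1+g_2)/(r−g_2) = 15821.12000/0.078 = 202834.87179
P_0 = D_1/(1+r)^1 + D_2/(1+r)^2 + TV/(1+r)^2
    = 12879.48482 + 13270.49034 + 171665.70196 = 197815.67712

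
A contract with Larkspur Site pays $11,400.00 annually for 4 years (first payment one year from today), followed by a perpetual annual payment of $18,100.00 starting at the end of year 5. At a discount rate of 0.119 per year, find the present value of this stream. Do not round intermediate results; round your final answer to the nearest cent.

$131707.67

PV of 4-year annuity: $11,400.00 × [1 − (1+0.119)^−4] / 0.119 = 34698.83515
Perpetuity value at year 4: $18,100.00 / 0.119 = 152100.84034
PV of perpetuity: 152100.84034 / (1+0.119)^4 = 97008.83015
Total PV = 34698.83515 + 97008.83015 = 131707.66529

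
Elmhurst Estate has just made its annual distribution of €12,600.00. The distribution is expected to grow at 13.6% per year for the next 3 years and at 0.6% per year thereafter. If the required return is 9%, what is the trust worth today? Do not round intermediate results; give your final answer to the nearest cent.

D_1 = 14313.60000
D_2 = 16260.24960
D_3 = 18471.64355
Terminal value at year 3: TV = D_3×(1+g_2)/(r−g_2) = 18582.47341/0.084 = 221219.92151
P_0 = D_1/(1+r)^1 + D_2/(1+r)^2 + D_3/(1+r)^3 + TV/(1+r)^3
    = 13131.74312 + 13685.92677 + 14263.49800 + 170822.36885 = 211903.53674

€211903.54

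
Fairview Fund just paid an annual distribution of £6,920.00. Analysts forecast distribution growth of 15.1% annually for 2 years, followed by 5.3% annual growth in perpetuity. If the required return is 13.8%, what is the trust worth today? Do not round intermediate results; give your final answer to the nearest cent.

£101774.44

D_1 = 7964.92000
D_2 = 9167.62292
Terminal value at year 2: TV = D_2×(1+g_2)/(r−g_2) = 9653.50693/0.085 = 113570.66982
P_0 = D_1/(1+r)^1 + D_2/(1+r)^2 + TV/(1+r)^2
    = 6999.05097 + 7079.00498 + 87696.37929 = 101774.43523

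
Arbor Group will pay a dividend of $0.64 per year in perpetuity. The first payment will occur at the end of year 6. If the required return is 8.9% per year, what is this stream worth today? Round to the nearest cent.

Value at end of year 5: C / r = $0.64 / 0.089 = $7.1910
Discount to today: PV = $7.1910 / (1 + 0.089)^5 = $7.1910 / 1.531579 = $4.70

$4.70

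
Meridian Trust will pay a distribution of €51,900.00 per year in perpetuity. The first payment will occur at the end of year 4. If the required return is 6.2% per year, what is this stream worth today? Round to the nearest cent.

€698879.20

Value at end of year 3: C / r = €51,900.00 / 0.062 = €837,096.7742
Discount to today: PV = €837,096.7742 / (1 + 0.062)^3 = €837,096.7742 / 1.197770 = €698,879.20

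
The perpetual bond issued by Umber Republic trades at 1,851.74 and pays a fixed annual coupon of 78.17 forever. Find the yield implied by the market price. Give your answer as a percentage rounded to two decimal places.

P = C/r ⇒ r = C/P = 78.17/1,851.74 = 0.042214

4.22%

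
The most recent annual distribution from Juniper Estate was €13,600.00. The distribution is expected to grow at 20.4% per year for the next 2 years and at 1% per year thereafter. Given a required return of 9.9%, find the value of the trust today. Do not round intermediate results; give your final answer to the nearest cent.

D_1 = 16374.40000
D_2 = 19714.77760
Terminal value at year 2: TV = D_2×(1+g_2)/(r−g_2) = 19911.92538/0.089 = 223729.49861
P_0 = D_1/(1+r)^1 + D_2/(1+r)^2 + TV/(1+r)^2
    = 14899.36306 + 16322.86908 + 185237.05363 = 216459.28577

€216459.29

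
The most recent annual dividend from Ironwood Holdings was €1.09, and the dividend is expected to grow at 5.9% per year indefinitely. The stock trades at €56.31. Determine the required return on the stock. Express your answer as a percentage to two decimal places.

7.95%

D₁ = €1.09 × 1.059 = €1.1543
P = D₁/(r − g) ⇒ r = D₁/P + g = €1.1543/€56.31 + 0.059 = 0.020499 + 0.059 = 0.079499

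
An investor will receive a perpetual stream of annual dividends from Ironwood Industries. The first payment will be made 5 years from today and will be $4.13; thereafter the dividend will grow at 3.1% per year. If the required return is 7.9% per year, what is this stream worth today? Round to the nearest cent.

$63.48

Value at end of year 4: C₁ / (r − g) = $4.13 / (0.079 − 0.031) = $86.0417
Discount to today: PV = $86.0417 / (1 + 0.079)^4 = $86.0417 / 1.355457 = $63.48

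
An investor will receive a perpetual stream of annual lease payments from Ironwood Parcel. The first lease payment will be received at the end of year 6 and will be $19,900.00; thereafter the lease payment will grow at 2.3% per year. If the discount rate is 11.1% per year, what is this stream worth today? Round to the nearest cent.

Value at end of year 5: C₁ / (r − g) = $19,900.00 / (0.111 − 0.023) = $226,136.3636
Discount to today: PV = $226,136.3636 / (1 + 0.111)^5 = $226,136.3636 / 1.692662 = $133,598.05

$133598.05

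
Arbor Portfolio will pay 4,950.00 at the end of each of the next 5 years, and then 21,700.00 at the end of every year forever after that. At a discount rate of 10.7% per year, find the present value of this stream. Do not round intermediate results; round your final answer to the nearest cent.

140427.42

PV of 5-year annuity: 4,950.00 × [1 − (1+0.107)^−5] / 0.107 = 18433.59752
Perpetuity value at year 5: 21,700.00 / 0.107 = 202803.73832
PV of perpetuity: 202803.73832 / (1+0.107)^5 = 121993.82594
Total PV = 18433.59752 + 121993.82594 = 140427.42347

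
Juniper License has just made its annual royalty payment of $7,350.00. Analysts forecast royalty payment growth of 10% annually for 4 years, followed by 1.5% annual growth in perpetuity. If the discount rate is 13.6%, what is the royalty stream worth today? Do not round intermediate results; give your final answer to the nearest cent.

D_1 = 8085.00000
D_2 = 8893.50000
D_3 = 9782.85000
D_4 = 10761.13500
Terminal value at year 4: TV = D_4×(1+g_2)/(r−g_2) = 10922.55203/0.121 = 90269.02500
P_0 = D_1/(1+r)^1 + D_2/(1+r)^2 + D_3/(1+r)^3 + D_4/(1+r)^4 + TV/(1+r)^4
    = 7117.07746 + 6891.53628 + 6673.14252 + 6461.66970 + 54203.26232 = 81346.68829

$81346.69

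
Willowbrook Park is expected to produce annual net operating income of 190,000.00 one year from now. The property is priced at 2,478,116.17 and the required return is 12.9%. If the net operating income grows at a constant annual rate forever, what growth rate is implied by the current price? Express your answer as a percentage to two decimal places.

5.23%

P = D₁/(r−g) ⇒ g = r − D₁/P = 0.129 − 190,000.00/2,478,116.17 = 0.052329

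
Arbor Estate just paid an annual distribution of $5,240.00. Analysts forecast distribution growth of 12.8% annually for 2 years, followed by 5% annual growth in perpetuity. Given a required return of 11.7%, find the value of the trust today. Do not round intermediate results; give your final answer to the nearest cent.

$94380.07

D_1 = 5910.72000
D_2 = 6667.29216
Terminal value at year 2: TV = D_2×(1+g_2)/(r−g_2) = 7000.65677/0.067 = 104487.41445
P_0 = D_1/(1+r)^1 + D_2/(1+r)^2 + TV/(1+r)^2
    = 5291.60251 + 5343.71318 + 83744.75887 = 94380.07456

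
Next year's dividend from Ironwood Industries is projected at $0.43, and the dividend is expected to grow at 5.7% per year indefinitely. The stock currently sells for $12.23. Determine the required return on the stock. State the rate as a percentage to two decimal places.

9.22%

P = D₁/(r − g) ⇒ r = D₁/P + g = $0.4300/$12.23 + 0.057 = 0.035159 + 0.057 = 0.092159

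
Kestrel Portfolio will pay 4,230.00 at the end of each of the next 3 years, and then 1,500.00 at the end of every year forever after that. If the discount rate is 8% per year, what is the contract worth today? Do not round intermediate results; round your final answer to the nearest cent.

25785.47

PV of 3-year annuity: 4,230.00 × [1 − (1+0.08)^−3] / 0.08 = 10901.12026
Perpetuity value at year 3: 1,500.00 / 0.08 = 18750.00000
PV of perpetuity: 18750.00000 / (1+0.08)^3 = 14884.35452
Total PV = 10901.12026 + 14884.35452 = 25785.47478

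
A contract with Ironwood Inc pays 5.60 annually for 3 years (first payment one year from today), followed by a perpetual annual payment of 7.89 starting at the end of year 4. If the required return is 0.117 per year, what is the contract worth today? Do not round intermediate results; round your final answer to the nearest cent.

PV of 3-year annuity: 5.60 × [1 − (1+0.117)^−3] / 0.117 = 13.51990
Perpetuity value at year 3: 7.89 / 0.117 = 67.43590
PV of perpetuity: 67.43590 / (1+0.117)^3 = 48.38733
Total PV = 13.51990 + 48.38733 = 61.90722

61.91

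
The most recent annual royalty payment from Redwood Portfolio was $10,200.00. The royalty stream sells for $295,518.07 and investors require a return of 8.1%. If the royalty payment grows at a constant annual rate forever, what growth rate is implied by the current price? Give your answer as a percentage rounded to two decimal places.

4.49%

P = D₀(1+g)/(r−g) ⇒ P(r−g) = D₀(1+g) ⇒ g(P+D₀) = P·r − D₀
g = (P·r − D₀)/(P + D₀) = ($295,518.07×0.081 − $10,200.00) / ($295,518.07 + $10,200.00) = 0.044933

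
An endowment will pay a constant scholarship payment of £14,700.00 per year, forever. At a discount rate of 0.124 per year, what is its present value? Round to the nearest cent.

£118548.39

Level perpetuity: PV = C / r = £14,700.00 / 0.124 = £118,548.39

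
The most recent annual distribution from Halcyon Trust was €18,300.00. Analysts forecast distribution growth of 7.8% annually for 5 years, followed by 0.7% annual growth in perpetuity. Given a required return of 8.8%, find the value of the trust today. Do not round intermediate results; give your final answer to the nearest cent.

D_1 = 19727.40000
D_2 = 21266.13720
D_3 = 22924.89590
D_4 = 24713.03778
D_5 = 26640.65473
Terminal value at year 5: TV = D_5×(1+g_2)/(r−g_2) = 26827.13931/0.081 = 331199.25077
P_0 = D_1/(1+r)^1 + D_2/(1+r)^2 + D_3/(1+r)^3 + D_4/(1+r)^4 + D_5/(1+r)^5 + TV/(1+r)^5
    = 18131.80147 + 17965.14888 + 17800.02803 + 17636.42483 + 17474.32534 + 217242.53846 = 306250.26702

€306250.27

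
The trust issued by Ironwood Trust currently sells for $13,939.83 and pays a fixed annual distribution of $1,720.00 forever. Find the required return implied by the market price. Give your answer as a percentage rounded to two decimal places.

12.34%

P = C/r ⇒ r = C/P = $1,720.00/$13,939.83 = 0.123387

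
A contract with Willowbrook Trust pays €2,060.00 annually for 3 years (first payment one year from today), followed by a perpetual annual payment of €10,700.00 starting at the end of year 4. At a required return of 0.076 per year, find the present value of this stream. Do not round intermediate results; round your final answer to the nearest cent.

PV of 3-year annuity: €2,060.00 × [1 − (1+0.076)^−3] / 0.076 = 5347.37129
Perpetuity value at year 3: €10,700.00 / 0.076 = 140789.47368
PV of perpetuity: 140789.47368 / (1+0.076)^3 = 113014.29272
Total PV = 5347.37129 + 113014.29272 = 118361.66401

€118361.66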